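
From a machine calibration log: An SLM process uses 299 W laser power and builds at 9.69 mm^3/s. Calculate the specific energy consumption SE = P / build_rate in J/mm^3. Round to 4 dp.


SE = 299 / 9.69 = 30.8566 J/mm^3


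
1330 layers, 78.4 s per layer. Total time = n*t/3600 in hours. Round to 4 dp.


t = 1330 * 78.4 / 3600 = 28.9644 hrs


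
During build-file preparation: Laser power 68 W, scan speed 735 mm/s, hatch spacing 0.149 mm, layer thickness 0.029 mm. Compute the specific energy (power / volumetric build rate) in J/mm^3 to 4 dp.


Build rate = 735 * 0.149 * 0.029 = 3.175935 mm^3/s
SE = 68 / 3.175935 = 21.411 J/mm^3


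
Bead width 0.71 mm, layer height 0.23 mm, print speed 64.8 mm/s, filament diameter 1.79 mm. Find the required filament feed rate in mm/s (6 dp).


Q = 0.71 * 0.23 * 64.8 = 10.58184 mm^3/s
A_fil = pi*(1.79/2)^2 = 2.51649426 mm^2
v_feed = 10.58184 / 2.51649426 = 4.204993 mm/s


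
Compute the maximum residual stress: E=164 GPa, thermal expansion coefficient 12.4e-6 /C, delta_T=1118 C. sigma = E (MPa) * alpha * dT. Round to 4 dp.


sigma = 164*1000 * 12.4e-6 * 1118 = 2273.5648 MPa


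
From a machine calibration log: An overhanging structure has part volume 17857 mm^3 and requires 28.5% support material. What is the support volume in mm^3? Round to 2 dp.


V_support = 17857 * 0.285 = 5089.25 mm^3


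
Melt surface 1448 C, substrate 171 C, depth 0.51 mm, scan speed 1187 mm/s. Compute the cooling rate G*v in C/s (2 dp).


G = (1448-171)/0.51 = 2503.92156863 C/mm
CR = 2503.92156863 * 1187 = 2972154.9 C/s


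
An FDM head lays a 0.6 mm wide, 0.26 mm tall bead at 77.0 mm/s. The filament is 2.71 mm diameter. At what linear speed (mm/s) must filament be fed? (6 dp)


Q = 0.6 * 0.26 * 77.0 = 12.012 mm^3/s
A_fil = pi*(2.71/2)^2 = 5.76804265 mm^2
v_feed = 12.012 / 5.76804265 = 2.082509 mm/s


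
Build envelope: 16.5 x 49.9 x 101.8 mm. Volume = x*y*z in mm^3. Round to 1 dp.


V = 16.5 * 49.9 * 101.8 = 83817.0 mm^3


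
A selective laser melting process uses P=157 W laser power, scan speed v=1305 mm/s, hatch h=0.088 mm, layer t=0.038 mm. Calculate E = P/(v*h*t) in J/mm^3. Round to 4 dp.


E = 157 / (1305*0.088*0.038) = 35.9768 J/mm^3


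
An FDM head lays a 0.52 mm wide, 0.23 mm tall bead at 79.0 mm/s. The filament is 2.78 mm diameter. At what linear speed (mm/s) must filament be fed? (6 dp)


Q = 0.52 * 0.23 * 79.0 = 9.4484 mm^3/s
A_fil = pi*(2.78/2)^2 = 6.06987117 mm^2
v_feed = 9.4484 / 6.06987117 = 1.556606 mm/s


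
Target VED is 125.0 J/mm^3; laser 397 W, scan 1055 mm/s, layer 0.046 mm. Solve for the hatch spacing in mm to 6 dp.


h = 397 / (125.0*1055*0.046) = 0.065444 mm


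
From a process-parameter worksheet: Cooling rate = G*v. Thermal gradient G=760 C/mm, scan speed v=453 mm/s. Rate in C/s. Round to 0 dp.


CR = 760 * 453 = 344280 C/s


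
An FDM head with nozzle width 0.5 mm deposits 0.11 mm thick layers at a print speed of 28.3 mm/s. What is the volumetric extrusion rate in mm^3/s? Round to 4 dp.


Rate = 0.5 * 0.11 * 28.3 = 1.5565 mm^3/s


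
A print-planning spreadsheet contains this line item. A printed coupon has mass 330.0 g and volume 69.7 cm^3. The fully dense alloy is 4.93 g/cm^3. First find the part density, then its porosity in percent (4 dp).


rho_part = 330.0 / 69.7 = 4.73457676 g/cm^3
Porosity = (1 - 4.73457676/4.93)*100 = 3.964 %


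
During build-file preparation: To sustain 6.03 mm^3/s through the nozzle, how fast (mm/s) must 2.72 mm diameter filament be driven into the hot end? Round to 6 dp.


A = pi*(2.72/2)^2 = 5.81069
v = 6.03 / 5.81069 = 1.037743 mm/s


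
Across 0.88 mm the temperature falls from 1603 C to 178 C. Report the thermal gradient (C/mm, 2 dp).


G = (1603-178)/0.88 = 1619.32 C/mm


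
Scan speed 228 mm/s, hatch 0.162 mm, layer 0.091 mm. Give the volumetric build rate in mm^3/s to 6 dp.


Rate = 228 * 0.162 * 0.091 = 3.361176 mm^3/s


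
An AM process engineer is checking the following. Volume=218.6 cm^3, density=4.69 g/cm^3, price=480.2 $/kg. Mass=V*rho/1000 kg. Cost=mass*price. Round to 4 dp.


Mass = 218.6*4.69/1000 = 1.025234 kg
Cost = 1.025234 * 480.2 = 492.3174 $


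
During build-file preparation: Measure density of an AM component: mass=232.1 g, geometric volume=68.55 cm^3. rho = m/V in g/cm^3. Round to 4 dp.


rho = 232.1 / 68.55 = 3.3858 g/cm^3


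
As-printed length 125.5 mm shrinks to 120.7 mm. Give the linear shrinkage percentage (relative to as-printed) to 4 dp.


Shrinkage = ((125.5-120.7)/125.5)*100 = 3.8247 %


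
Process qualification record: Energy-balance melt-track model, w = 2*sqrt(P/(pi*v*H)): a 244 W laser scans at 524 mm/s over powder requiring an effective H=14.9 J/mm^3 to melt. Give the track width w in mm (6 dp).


w = 2*sqrt(244/(pi*524*14.9)) = 0.199476 mm


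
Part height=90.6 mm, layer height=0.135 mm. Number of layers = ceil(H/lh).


Layers = ceil(90.6/0.135) = 672


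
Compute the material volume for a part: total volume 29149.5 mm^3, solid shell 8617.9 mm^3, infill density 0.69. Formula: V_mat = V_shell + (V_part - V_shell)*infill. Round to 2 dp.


V_infill = (29149.5 - 8617.9) * 0.69 = 14166.8
V_total = 8617.9 + 14166.8 = 22784.7 mm^3


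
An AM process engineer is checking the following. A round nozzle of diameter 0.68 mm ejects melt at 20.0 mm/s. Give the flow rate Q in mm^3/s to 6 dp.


A = pi*(0.68/2)^2 = 0.36316811 mm^2
Q = 0.36316811 * 20.0 = 7.263362 mm^3/s


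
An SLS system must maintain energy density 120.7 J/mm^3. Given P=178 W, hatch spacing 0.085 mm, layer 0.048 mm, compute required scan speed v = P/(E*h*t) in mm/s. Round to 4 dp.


v = 178 / (120.7*0.085*0.048) = 361.4536 mm/s


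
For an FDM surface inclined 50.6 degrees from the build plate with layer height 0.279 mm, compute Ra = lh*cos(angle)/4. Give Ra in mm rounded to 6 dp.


Ra = 0.279 * cos(50.6) / 4 = 0.044272 mm


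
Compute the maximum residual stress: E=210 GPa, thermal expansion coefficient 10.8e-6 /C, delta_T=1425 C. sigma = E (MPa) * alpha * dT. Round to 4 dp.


sigma = 210*1000 * 10.8e-6 * 1425 = 3231.9 MPa


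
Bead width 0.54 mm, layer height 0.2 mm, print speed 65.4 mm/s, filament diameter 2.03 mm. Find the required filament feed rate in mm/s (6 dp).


Q = 0.54 * 0.2 * 65.4 = 7.0632 mm^3/s
A_fil = pi*(2.03/2)^2 = 3.23654729 mm^2
v_feed = 7.0632 / 3.23654729 = 2.182326 mm/s


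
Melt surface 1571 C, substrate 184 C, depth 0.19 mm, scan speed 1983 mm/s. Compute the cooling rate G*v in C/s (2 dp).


G = (1571-184)/0.19 = 7300.0 C/mm
CR = 7300.0 * 1983 = 14475900.0 C/s


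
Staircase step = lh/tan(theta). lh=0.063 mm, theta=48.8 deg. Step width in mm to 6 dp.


step = 0.063 / tan(48.8) = 0.055152 mm


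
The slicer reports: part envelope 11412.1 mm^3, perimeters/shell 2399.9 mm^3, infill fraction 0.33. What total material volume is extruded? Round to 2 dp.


V_infill = (11412.1 - 2399.9) * 0.33 = 2974.03
V_total = 2399.9 + 2974.03 = 5373.93 mm^3


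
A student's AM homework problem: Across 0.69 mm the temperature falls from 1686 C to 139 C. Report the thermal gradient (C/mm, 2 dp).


G = (1686-139)/0.69 = 2242.03 C/mm


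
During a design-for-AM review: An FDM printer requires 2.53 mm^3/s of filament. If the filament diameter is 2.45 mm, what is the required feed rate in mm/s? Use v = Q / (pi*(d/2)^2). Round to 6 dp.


A = pi*(2.45/2)^2 = 4.714352
v = 2.53 / 4.714352 = 0.536659 mm/s


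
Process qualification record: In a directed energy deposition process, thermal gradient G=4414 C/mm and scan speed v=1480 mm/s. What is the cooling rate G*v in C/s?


CR = 4414 * 1480 = 6532720 C/s


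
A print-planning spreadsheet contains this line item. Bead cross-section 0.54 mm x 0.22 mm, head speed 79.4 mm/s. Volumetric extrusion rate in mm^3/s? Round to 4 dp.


Rate = 0.54 * 0.22 * 79.4 = 9.4327 mm^3/s


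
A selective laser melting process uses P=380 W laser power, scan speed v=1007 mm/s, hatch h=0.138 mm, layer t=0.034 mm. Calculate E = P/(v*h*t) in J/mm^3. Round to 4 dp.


E = 380 / (1007*0.138*0.034) = 80.4259 J/mm^3


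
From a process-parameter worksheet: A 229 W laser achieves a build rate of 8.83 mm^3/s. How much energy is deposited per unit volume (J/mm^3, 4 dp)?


SE = 229 / 8.83 = 25.9343 J/mm^3


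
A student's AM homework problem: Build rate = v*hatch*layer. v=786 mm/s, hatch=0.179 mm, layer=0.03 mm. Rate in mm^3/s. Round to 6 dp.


Rate = 786 * 0.179 * 0.03 = 4.22082 mm^3/s


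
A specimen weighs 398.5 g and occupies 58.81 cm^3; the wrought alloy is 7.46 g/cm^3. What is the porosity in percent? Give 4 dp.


rho_part = 398.5 / 58.81 = 6.77605849 g/cm^3
Porosity = (1 - 6.77605849/7.46)*100 = 9.1681 %


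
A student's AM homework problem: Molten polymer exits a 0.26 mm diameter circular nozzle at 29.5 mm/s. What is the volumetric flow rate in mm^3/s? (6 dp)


A = pi*(0.26/2)^2 = 0.05309292 mm^2
Q = 0.05309292 * 29.5 = 1.566241 mm^3/s


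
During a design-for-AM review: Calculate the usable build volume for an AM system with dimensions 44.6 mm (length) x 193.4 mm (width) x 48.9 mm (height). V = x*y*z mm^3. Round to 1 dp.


V = 44.6 * 193.4 * 48.9 = 421793.8 mm^3


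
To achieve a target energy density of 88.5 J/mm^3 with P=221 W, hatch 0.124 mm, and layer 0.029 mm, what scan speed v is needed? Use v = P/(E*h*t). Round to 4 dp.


v = 221 / (88.5*0.124*0.029) = 694.4314 mm/s


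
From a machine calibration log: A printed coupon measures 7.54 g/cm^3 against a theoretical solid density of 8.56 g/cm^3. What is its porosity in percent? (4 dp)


Porosity = (1-7.54/8.56)*100 = 11.9159 %


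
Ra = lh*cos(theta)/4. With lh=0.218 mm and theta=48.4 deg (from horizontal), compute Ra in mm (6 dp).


Ra = 0.218 * cos(48.4) / 4 = 0.036184 mm


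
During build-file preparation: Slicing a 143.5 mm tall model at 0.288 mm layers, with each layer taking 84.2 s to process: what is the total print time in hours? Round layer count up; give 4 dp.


Layers = ceil(143.5/0.288) = 499
t = 499 * 84.2 / 3600 = 11.6711 hrs


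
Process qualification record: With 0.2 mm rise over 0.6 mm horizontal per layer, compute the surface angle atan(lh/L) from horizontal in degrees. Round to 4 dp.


angle = atan(0.2/0.6) = 18.4349 degrees


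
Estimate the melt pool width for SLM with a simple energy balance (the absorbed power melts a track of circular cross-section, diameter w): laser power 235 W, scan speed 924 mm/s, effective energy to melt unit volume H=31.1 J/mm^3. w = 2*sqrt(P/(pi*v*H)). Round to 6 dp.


w = 2*sqrt(235/(pi*924*31.1)) = 0.102041 mm


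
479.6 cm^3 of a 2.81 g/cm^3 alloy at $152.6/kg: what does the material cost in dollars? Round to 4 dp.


Mass = 479.6*2.81/1000 = 1.347676 kg
Cost = 1.347676 * 152.6 = 205.6554 $


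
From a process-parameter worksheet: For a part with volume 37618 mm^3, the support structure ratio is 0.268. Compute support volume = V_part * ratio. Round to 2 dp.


V_support = 37618 * 0.268 = 10081.62 mm^3


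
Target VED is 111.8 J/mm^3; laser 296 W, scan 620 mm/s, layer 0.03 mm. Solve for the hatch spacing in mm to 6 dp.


h = 296 / (111.8*620*0.03) = 0.142343 mm


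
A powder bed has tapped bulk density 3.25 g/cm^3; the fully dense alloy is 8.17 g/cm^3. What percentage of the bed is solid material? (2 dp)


Packing = (3.25/8.17)*100 = 39.78 %


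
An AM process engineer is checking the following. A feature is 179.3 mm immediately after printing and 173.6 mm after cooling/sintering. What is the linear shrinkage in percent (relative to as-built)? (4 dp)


Shrinkage = ((179.3-173.6)/179.3)*100 = 3.179 %


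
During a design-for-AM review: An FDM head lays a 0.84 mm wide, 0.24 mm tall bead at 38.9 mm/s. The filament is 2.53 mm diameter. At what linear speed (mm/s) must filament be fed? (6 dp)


Q = 0.84 * 0.24 * 38.9 = 7.84224 mm^3/s
A_fil = pi*(2.53/2)^2 = 5.0272551 mm^2
v_feed = 7.84224 / 5.0272551 = 1.559945 mm/s


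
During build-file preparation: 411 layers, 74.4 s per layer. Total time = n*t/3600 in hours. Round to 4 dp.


t = 411 * 74.4 / 3600 = 8.494 hrs


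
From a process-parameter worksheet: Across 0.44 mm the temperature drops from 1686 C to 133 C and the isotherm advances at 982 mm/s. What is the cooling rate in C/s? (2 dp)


G = (1686-133)/0.44 = 3529.54545455 C/mm
CR = 3529.54545455 * 982 = 3466013.64 C/s


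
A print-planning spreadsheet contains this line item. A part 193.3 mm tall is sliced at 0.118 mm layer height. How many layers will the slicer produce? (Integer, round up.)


Layers = ceil(193.3/0.118) = 1639


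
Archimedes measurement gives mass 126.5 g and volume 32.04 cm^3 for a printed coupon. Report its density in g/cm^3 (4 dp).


rho = 126.5 / 32.04 = 3.9482 g/cm^3


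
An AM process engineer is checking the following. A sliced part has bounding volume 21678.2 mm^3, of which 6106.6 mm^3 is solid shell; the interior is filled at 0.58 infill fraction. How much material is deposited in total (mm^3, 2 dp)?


V_infill = (21678.2 - 6106.6) * 0.58 = 9031.53
V_total = 6106.6 + 9031.53 = 15138.13 mm^3


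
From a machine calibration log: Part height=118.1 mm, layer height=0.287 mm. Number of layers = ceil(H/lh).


Layers = ceil(118.1/0.287) = 412


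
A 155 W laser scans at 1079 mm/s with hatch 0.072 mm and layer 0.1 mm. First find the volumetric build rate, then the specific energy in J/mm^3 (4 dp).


Build rate = 1079 * 0.072 * 0.1 = 7.7688 mm^3/s
SE = 155 / 7.7688 = 19.9516 J/mm^3


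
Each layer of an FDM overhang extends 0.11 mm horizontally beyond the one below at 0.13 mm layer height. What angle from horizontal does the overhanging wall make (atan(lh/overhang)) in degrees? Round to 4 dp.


angle = atan(0.13/0.11) = 49.7636 degrees


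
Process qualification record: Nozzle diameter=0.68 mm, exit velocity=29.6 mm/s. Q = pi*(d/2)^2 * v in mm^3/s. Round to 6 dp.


A = pi*(0.68/2)^2 = 0.36316811 mm^2
Q = 0.36316811 * 29.6 = 10.749776 mm^3/s


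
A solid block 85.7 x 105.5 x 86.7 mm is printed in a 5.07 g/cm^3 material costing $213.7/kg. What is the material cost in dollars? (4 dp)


V = 85.7 * 105.5 * 86.7 = 783885.045 mm^3 = 783.885045 cm^3
Mass = 783.885045 * 5.07 / 1000 = 3.97429718 kg
Cost = 3.97429718 * 213.7 = 849.3073 $


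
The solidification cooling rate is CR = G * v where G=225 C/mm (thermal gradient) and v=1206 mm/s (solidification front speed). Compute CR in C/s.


CR = 225 * 1206 = 271350 C/s


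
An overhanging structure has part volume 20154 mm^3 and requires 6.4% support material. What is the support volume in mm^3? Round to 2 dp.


V_support = 20154 * 0.064 = 1289.86 mm^3


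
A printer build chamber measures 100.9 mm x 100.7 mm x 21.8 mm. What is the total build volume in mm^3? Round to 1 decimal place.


V = 100.9 * 100.7 * 21.8 = 221501.7 mm^3


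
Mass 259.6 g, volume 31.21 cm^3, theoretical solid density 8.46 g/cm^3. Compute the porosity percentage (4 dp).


rho_part = 259.6 / 31.21 = 8.31784684 g/cm^3
Porosity = (1 - 8.31784684/8.46)*100 = 1.6803 %


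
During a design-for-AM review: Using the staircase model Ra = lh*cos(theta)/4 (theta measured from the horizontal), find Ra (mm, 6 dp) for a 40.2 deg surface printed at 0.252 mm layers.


Ra = 0.252 * cos(40.2) / 4 = 0.048119 mm


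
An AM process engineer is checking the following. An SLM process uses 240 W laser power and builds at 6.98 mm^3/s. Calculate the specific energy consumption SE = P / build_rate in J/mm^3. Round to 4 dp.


SE = 240 / 6.98 = 34.384 J/mm^3


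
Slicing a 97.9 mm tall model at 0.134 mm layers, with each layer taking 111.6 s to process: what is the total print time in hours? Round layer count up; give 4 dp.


Layers = ceil(97.9/0.134) = 731
t = 731 * 111.6 / 3600 = 22.661 hrs


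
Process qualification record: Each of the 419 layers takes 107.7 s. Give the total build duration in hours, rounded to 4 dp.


t = 419 * 107.7 / 3600 = 12.5351 hrs


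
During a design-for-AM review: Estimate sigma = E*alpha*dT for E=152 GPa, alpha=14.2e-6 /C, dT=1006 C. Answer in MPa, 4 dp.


sigma = 152*1000 * 14.2e-6 * 1006 = 2171.3504 MPa


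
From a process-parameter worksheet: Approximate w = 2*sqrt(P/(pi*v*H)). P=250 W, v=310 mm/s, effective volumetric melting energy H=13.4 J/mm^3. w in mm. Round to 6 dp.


w = 2*sqrt(250/(pi*310*13.4)) = 0.276816 mm


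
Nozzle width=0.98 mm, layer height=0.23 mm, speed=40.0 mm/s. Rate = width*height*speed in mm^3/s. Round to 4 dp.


Rate = 0.98 * 0.23 * 40.0 = 9.016 mm^3/s


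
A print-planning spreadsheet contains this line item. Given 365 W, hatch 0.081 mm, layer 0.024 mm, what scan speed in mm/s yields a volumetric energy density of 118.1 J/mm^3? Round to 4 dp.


v = 365 / (118.1*0.081*0.024) = 1589.8154 mm/s


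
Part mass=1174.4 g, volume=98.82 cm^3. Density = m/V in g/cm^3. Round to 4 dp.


rho = 1174.4 / 98.82 = 11.8842 g/cm^3


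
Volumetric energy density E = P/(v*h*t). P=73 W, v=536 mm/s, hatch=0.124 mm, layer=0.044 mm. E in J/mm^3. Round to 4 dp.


E = 73 / (536*0.124*0.044) = 24.9622 J/mm^3


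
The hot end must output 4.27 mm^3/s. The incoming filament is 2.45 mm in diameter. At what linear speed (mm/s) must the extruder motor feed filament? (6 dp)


A = pi*(2.45/2)^2 = 4.714352
v = 4.27 / 4.714352 = 0.905745 mm/s


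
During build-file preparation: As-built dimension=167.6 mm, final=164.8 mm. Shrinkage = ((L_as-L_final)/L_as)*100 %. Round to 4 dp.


Shrinkage = ((167.6-164.8)/167.6)*100 = 1.6706 %


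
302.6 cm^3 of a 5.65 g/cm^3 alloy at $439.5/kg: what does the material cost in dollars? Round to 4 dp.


Mass = 302.6*5.65/1000 = 1.70969 kg
Cost = 1.70969 * 439.5 = 751.4088 $


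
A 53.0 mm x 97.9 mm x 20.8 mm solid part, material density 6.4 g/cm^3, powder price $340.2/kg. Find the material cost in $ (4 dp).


V = 53.0 * 97.9 * 20.8 = 107924.96 mm^3 = 107.92496 cm^3
Mass = 107.92496 * 6.4 / 1000 = 0.69071974 kg
Cost = 0.69071974 * 340.2 = 234.9829 $


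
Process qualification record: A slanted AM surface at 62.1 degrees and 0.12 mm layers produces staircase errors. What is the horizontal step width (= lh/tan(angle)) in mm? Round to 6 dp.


step = 0.12 / tan(62.1) = 0.063537 mm


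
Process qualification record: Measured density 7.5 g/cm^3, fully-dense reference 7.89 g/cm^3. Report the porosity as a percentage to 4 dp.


Porosity = (1-7.5/7.89)*100 = 4.943 %


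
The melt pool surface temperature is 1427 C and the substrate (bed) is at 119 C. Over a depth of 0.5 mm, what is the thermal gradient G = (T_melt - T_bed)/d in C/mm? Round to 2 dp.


G = (1427-119)/0.5 = 2616.0 C/mm


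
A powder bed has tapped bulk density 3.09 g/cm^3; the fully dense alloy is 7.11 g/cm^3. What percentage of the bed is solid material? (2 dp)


Packing = (3.09/7.11)*100 = 43.46 %


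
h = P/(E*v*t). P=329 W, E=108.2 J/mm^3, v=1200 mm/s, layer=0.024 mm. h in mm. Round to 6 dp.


h = 329 / (108.2*1200*0.024) = 0.105579 mm


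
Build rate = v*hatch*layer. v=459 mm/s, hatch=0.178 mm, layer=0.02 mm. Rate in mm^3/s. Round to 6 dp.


Rate = 459 * 0.178 * 0.02 = 1.63404 mm^3/s


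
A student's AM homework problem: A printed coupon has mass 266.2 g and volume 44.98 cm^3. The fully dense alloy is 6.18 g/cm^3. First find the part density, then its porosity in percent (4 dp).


rho_part = 266.2 / 44.98 = 5.91818586 g/cm^3
Porosity = (1 - 5.91818586/6.18)*100 = 4.2365 %


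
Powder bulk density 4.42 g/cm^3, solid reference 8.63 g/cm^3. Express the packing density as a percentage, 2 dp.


Packing = (4.42/8.63)*100 = 51.22 %


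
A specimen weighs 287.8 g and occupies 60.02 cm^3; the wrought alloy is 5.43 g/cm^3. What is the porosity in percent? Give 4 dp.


rho_part = 287.8 / 60.02 = 4.79506831 g/cm^3
Porosity = (1 - 4.79506831/5.43)*100 = 11.693 %


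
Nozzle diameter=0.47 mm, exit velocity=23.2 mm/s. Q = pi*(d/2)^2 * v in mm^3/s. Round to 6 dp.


A = pi*(0.47/2)^2 = 0.17349445 mm^2
Q = 0.17349445 * 23.2 = 4.025071 mm^3/s


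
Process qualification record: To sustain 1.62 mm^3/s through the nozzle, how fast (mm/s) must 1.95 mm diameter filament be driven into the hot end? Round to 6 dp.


A = pi*(1.95/2)^2 = 2.986477
v = 1.62 / 2.986477 = 0.542445 mm/s


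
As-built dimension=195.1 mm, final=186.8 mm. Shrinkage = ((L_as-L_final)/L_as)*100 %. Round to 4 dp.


Shrinkage = ((195.1-186.8)/195.1)*100 = 4.2542 %


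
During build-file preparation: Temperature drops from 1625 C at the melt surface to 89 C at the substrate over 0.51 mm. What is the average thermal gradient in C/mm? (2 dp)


G = (1625-89)/0.51 = 3011.76 C/mm


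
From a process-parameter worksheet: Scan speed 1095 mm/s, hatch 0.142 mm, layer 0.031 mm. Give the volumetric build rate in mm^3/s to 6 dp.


Rate = 1095 * 0.142 * 0.031 = 4.82019 mm^3/s


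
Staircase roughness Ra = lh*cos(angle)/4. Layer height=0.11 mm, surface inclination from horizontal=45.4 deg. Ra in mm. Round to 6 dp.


Ra = 0.11 * cos(45.4) / 4 = 0.019309 mm


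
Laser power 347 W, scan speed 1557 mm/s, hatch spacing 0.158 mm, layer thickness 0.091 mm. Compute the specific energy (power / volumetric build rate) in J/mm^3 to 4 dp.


Build rate = 1557 * 0.158 * 0.091 = 22.386546 mm^3/s
SE = 347 / 22.386546 = 15.5004 J/mm^3


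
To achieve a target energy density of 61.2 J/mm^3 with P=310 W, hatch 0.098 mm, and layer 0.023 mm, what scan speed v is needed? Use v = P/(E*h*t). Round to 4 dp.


v = 310 / (61.2*0.098*0.023) = 2247.2757 mm/s


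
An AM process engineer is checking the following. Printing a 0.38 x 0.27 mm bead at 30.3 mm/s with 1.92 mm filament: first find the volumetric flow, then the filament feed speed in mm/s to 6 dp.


Q = 0.38 * 0.27 * 30.3 = 3.10878 mm^3/s
A_fil = pi*(1.92/2)^2 = 2.89529179 mm^2
v_feed = 3.10878 / 2.89529179 = 1.073736 mm/s


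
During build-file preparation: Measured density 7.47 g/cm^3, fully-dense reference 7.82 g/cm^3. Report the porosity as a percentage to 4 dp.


Porosity = (1-7.47/7.82)*100 = 4.4757 %


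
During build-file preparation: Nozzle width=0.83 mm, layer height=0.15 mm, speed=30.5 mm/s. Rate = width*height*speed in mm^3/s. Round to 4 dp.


Rate = 0.83 * 0.15 * 30.5 = 3.7973 mm^3/s


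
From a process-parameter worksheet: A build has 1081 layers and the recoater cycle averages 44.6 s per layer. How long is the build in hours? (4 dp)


t = 1081 * 44.6 / 3600 = 13.3924 hrs


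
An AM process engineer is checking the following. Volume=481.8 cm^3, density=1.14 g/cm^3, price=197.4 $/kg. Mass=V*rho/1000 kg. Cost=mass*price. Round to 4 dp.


Mass = 481.8*1.14/1000 = 0.549252 kg
Cost = 0.549252 * 197.4 = 108.4223 $


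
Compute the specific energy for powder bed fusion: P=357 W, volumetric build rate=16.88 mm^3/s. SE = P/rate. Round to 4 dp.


SE = 357 / 16.88 = 21.1493 J/mm^3


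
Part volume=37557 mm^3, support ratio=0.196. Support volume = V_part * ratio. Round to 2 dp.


V_support = 37557 * 0.196 = 7361.17 mm^3


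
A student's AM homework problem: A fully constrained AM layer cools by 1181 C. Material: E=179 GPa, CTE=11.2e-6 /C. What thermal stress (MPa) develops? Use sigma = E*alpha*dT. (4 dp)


sigma = 179*1000 * 11.2e-6 * 1181 = 2367.6688 MPa


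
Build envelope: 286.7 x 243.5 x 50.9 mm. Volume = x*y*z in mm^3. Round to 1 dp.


V = 286.7 * 243.5 * 50.9 = 3553402.8 mm^3


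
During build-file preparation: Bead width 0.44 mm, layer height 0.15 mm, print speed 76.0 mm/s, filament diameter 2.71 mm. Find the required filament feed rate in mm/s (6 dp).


Q = 0.44 * 0.15 * 76.0 = 5.016 mm^3/s
A_fil = pi*(2.71/2)^2 = 5.76804265 mm^2
v_feed = 5.016 / 5.76804265 = 0.869619 mm/s


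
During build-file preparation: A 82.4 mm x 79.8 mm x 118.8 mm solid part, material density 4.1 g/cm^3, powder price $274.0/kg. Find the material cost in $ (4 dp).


V = 82.4 * 79.8 * 118.8 = 781171.776 mm^3 = 781.171776 cm^3
Mass = 781.171776 * 4.1 / 1000 = 3.20280428 kg
Cost = 3.20280428 * 274.0 = 877.5684 $


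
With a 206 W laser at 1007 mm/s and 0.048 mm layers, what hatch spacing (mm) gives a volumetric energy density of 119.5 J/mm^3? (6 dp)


h = 206 / (119.5*1007*0.048) = 0.035664 mm


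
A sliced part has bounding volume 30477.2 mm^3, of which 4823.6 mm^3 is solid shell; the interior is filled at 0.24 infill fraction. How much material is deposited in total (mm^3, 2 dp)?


V_infill = (30477.2 - 4823.6) * 0.24 = 6156.86
V_total = 4823.6 + 6156.86 = 10980.46 mm^3


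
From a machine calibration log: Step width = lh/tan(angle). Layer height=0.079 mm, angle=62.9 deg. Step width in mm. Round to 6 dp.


step = 0.079 / tan(62.9) = 0.040426 mm


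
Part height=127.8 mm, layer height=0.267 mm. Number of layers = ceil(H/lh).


Layers = ceil(127.8/0.267) = 479


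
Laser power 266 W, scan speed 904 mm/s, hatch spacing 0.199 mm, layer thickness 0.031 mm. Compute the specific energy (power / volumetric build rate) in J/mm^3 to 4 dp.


Build rate = 904 * 0.199 * 0.031 = 5.576776 mm^3/s
SE = 266 / 5.576776 = 47.6978 J/mm^3


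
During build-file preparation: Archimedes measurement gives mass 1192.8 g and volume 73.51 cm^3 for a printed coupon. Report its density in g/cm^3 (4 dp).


rho = 1192.8 / 73.51 = 16.2264 g/cm^3


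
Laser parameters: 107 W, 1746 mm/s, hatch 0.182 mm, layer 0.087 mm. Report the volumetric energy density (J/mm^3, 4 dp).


E = 107 / (1746*0.182*0.087) = 3.8703 J/mm^3


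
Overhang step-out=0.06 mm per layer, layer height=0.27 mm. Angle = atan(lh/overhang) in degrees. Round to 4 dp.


angle = atan(0.27/0.06) = 77.4712 degrees


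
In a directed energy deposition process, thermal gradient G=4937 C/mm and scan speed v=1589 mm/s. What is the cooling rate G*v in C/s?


CR = 4937 * 1589 = 7844893 C/s


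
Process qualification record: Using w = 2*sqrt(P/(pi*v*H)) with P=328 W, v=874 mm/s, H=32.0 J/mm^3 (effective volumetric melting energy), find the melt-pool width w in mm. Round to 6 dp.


w = 2*sqrt(328/(pi*874*32.0)) = 0.122197 mm


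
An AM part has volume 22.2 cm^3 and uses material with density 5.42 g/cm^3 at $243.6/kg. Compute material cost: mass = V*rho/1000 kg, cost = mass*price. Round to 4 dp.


Mass = 22.2*5.42/1000 = 0.120324 kg
Cost = 0.120324 * 243.6 = 29.3109 $


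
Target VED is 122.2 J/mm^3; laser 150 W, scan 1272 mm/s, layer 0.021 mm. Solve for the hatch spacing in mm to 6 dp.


h = 150 / (122.2*1272*0.021) = 0.045953 mm


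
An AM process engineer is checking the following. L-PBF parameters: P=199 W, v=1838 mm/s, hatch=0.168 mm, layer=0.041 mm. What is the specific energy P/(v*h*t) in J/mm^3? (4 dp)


Build rate = 1838 * 0.168 * 0.041 = 12.660144 mm^3/s
SE = 199 / 12.660144 = 15.7186 J/mm^3


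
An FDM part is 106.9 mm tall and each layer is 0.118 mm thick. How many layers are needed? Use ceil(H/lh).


Layers = ceil(106.9/0.118) = 906


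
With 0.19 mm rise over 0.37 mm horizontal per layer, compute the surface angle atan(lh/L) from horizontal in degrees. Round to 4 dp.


angle = atan(0.19/0.37) = 27.1811 degrees


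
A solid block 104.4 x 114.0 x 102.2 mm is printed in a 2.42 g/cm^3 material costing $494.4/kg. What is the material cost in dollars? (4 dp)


V = 104.4 * 114.0 * 102.2 = 1216343.52 mm^3 = 1216.34352 cm^3
Mass = 1216.34352 * 2.42 / 1000 = 2.94355132 kg
Cost = 2.94355132 * 494.4 = 1455.2918 $


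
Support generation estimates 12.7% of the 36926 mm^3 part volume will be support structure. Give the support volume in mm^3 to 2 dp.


V_support = 36926 * 0.127 = 4689.6 mm^3


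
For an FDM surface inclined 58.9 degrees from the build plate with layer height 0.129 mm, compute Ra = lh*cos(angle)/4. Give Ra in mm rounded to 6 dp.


Ra = 0.129 * cos(58.9) / 4 = 0.016658 mm


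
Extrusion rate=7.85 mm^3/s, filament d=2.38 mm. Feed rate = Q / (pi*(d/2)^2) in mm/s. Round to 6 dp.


A = pi*(2.38/2)^2 = 4.448809
v = 7.85 / 4.448809 = 1.764517 mm/s


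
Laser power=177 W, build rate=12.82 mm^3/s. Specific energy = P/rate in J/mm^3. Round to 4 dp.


SE = 177 / 12.82 = 13.8066 J/mm^3


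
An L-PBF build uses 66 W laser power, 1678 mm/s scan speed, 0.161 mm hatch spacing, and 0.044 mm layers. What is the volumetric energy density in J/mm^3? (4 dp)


E = 66 / (1678*0.161*0.044) = 5.5523 J/mm^3


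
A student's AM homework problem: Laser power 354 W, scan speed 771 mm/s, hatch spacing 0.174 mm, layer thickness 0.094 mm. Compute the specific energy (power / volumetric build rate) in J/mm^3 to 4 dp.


Build rate = 771 * 0.174 * 0.094 = 12.610476 mm^3/s
SE = 354 / 12.610476 = 28.0719 J/mm^3


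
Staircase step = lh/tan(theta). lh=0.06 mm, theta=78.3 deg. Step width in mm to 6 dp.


step = 0.06 / tan(78.3) = 0.012425 mm


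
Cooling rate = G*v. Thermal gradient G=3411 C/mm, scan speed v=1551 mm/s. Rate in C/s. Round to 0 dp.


CR = 3411 * 1551 = 5290461 C/s


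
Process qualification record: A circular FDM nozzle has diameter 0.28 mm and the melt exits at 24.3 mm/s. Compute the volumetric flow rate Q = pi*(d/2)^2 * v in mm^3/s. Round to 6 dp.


A = pi*(0.28/2)^2 = 0.06157522 mm^2
Q = 0.06157522 * 24.3 = 1.496278 mm^3/s


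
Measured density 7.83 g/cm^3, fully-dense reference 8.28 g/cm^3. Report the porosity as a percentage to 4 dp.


Porosity = (1-7.83/8.28)*100 = 5.4348 %


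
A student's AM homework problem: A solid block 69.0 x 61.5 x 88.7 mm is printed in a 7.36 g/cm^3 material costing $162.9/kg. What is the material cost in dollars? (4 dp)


V = 69.0 * 61.5 * 88.7 = 376398.45 mm^3 = 376.39845 cm^3
Mass = 376.39845 * 7.36 / 1000 = 2.77029259 kg
Cost = 2.77029259 * 162.9 = 451.2807 $


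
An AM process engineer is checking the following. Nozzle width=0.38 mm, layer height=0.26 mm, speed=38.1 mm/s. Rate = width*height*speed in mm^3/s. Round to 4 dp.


Rate = 0.38 * 0.26 * 38.1 = 3.7643 mm^3/s


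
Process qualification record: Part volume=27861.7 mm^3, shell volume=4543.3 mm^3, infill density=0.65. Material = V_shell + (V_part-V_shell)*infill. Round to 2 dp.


V_infill = (27861.7 - 4543.3) * 0.65 = 15156.96
V_total = 4543.3 + 15156.96 = 19700.26 mm^3


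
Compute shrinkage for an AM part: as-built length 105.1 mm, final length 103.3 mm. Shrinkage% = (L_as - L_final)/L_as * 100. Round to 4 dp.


Shrinkage = ((105.1-103.3)/105.1)*100 = 1.7127 %


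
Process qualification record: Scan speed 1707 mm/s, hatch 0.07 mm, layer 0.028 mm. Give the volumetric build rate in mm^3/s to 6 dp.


Rate = 1707 * 0.07 * 0.028 = 3.34572 mm^3/s


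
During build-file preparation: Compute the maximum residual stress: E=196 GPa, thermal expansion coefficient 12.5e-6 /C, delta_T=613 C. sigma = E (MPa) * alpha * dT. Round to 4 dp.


sigma = 196*1000 * 12.5e-6 * 613 = 1501.85 MPa


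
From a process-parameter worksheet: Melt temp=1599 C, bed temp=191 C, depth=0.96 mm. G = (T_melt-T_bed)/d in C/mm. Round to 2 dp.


G = (1599-191)/0.96 = 1466.67 C/mm


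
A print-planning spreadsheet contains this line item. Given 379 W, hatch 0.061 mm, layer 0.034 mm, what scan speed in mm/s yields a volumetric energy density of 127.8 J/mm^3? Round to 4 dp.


v = 379 / (127.8*0.061*0.034) = 1429.88 mm/s


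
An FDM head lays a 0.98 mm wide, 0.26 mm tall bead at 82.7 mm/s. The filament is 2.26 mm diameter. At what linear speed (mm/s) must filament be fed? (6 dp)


Q = 0.98 * 0.26 * 82.7 = 21.07196 mm^3/s
A_fil = pi*(2.26/2)^2 = 4.01149966 mm^2
v_feed = 21.07196 / 4.01149966 = 5.252888 mm/s


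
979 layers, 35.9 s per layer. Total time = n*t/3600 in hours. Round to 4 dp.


t = 979 * 35.9 / 3600 = 9.7628 hrs


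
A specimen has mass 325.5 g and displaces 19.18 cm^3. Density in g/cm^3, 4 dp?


rho = 325.5 / 19.18 = 16.9708 g/cm^3


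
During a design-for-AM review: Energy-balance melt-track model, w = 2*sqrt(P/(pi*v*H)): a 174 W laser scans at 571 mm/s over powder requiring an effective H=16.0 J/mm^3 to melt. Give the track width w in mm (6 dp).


w = 2*sqrt(174/(pi*571*16.0)) = 0.155723 mm


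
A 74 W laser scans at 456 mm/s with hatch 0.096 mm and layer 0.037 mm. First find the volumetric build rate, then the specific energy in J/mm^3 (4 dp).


Build rate = 456 * 0.096 * 0.037 = 1.619712 mm^3/s
SE = 74 / 1.619712 = 45.6871 J/mm^3


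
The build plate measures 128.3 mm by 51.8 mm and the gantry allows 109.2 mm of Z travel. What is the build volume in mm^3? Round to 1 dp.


V = 128.3 * 51.8 * 109.2 = 725736.6 mm^3


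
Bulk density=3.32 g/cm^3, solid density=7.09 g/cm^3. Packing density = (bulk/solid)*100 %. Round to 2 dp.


Packing = (3.32/7.09)*100 = 46.83 %


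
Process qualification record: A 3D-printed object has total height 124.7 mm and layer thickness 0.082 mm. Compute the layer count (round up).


Layers = ceil(124.7/0.082) = 1521


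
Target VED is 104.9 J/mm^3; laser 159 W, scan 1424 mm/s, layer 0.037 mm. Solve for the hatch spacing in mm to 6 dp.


h = 159 / (104.9*1424*0.037) = 0.028768 mm


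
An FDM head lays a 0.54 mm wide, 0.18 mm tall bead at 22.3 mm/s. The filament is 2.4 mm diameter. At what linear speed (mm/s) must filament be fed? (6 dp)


Q = 0.54 * 0.18 * 22.3 = 2.16756 mm^3/s
A_fil = pi*(2.4/2)^2 = 4.52389342 mm^2
v_feed = 2.16756 / 4.52389342 = 0.479136 mm/s


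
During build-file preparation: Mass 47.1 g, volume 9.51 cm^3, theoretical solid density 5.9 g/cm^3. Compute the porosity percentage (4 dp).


rho_part = 47.1 / 9.51 = 4.95268139 g/cm^3
Porosity = (1 - 4.95268139/5.9)*100 = 16.0562 %


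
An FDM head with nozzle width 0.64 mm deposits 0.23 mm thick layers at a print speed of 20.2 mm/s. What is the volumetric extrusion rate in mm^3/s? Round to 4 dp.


Rate = 0.64 * 0.23 * 20.2 = 2.9734 mm^3/s


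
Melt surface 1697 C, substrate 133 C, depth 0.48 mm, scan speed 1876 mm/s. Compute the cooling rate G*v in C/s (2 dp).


G = (1697-133)/0.48 = 3258.33333333 C/mm
CR = 3258.33333333 * 1876 = 6112633.33 C/s


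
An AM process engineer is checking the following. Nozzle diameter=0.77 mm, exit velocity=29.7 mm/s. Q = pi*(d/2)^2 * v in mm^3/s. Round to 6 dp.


A = pi*(0.77/2)^2 = 0.46566257 mm^2
Q = 0.46566257 * 29.7 = 13.830178 mm^3/s


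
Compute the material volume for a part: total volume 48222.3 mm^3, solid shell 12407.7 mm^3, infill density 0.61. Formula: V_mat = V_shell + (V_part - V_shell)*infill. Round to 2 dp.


V_infill = (48222.3 - 12407.7) * 0.61 = 21846.91
V_total = 12407.7 + 21846.91 = 34254.61 mm^3


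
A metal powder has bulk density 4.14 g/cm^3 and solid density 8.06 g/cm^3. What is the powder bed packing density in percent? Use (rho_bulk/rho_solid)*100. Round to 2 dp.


Packing = (4.14/8.06)*100 = 51.36 %


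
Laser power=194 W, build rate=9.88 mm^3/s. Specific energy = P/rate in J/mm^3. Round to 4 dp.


SE = 194 / 9.88 = 19.6356 J/mm^3


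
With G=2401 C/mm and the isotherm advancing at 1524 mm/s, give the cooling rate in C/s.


CR = 2401 * 1524 = 3659124 C/s


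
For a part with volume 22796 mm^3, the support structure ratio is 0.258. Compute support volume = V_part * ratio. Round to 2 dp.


V_support = 22796 * 0.258 = 5881.37 mm^3


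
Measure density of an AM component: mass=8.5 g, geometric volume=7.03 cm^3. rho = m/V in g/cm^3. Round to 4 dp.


rho = 8.5 / 7.03 = 1.2091 g/cm^3


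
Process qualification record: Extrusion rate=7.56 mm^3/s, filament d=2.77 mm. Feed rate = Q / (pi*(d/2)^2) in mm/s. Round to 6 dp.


A = pi*(2.77/2)^2 = 6.026282
v = 7.56 / 6.026282 = 1.254505 mm/s


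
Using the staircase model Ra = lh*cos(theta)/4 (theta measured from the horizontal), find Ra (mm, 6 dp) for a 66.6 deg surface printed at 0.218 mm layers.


Ra = 0.218 * cos(66.6) / 4 = 0.021645 mm


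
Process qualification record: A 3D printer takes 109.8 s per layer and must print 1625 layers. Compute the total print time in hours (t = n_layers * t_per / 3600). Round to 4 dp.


t = 1625 * 109.8 / 3600 = 49.5625 hrs


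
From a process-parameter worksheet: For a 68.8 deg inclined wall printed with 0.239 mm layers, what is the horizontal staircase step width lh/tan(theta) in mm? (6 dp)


step = 0.239 / tan(68.8) = 0.092702 mm


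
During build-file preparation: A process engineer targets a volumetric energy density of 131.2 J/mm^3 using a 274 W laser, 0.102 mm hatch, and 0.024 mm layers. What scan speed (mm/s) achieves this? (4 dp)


v = 274 / (131.2*0.102*0.024) = 853.1106 mm/s


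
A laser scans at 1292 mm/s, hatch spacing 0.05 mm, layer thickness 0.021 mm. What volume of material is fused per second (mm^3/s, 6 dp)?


Rate = 1292 * 0.05 * 0.021 = 1.3566 mm^3/s


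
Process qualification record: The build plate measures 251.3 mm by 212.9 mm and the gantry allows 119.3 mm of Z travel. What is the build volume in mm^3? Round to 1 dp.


V = 251.3 * 212.9 * 119.3 = 6382761.2 mm^3


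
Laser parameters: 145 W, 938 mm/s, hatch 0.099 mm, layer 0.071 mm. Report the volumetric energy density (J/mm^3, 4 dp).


E = 145 / (938*0.099*0.071) = 21.9923 J/mm^3


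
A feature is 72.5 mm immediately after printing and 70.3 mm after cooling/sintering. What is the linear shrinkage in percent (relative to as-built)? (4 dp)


Shrinkage = ((72.5-70.3)/72.5)*100 = 3.0345 %


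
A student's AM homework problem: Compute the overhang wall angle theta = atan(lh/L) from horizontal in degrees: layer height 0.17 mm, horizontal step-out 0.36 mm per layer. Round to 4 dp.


angle = atan(0.17/0.36) = 25.2777 degrees


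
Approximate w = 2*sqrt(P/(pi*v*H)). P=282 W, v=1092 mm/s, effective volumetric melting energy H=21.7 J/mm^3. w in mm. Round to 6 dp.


w = 2*sqrt(282/(pi*1092*21.7)) = 0.123094 mm


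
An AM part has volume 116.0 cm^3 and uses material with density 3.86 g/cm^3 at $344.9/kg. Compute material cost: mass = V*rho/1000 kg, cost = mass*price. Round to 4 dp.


Mass = 116.0*3.86/1000 = 0.44776 kg
Cost = 0.44776 * 344.9 = 154.4324 $


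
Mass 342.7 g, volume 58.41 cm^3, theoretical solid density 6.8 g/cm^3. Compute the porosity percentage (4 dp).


rho_part = 342.7 / 58.41 = 5.86714604 g/cm^3
Porosity = (1 - 5.86714604/6.8)*100 = 13.7184 %


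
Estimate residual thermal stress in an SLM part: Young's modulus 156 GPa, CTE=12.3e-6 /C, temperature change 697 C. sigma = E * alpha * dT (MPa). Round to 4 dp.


sigma = 156*1000 * 12.3e-6 * 697 = 1337.4036 MPa


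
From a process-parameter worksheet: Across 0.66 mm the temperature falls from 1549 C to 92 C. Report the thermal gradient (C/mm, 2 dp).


G = (1549-92)/0.66 = 2207.58 C/mm


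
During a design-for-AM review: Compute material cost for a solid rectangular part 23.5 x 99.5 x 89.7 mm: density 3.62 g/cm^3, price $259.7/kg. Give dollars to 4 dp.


V = 23.5 * 99.5 * 89.7 = 209741.025 mm^3 = 209.741025 cm^3
Mass = 209.741025 * 3.62 / 1000 = 0.75926251 kg
Cost = 0.75926251 * 259.7 = 197.1805 $


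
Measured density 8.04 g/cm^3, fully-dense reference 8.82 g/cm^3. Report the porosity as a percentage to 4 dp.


Porosity = (1-8.04/8.82)*100 = 8.8435 %


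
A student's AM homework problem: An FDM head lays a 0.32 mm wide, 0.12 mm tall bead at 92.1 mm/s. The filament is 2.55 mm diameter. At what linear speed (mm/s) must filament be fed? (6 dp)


Q = 0.32 * 0.12 * 92.1 = 3.53664 mm^3/s
A_fil = pi*(2.55/2)^2 = 5.10705156 mm^2
v_feed = 3.53664 / 5.10705156 = 0.692501 mm/s


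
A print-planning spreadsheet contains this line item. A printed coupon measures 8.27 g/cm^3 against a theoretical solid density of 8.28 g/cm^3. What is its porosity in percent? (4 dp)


Porosity = (1-8.27/8.28)*100 = 0.1208 %
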